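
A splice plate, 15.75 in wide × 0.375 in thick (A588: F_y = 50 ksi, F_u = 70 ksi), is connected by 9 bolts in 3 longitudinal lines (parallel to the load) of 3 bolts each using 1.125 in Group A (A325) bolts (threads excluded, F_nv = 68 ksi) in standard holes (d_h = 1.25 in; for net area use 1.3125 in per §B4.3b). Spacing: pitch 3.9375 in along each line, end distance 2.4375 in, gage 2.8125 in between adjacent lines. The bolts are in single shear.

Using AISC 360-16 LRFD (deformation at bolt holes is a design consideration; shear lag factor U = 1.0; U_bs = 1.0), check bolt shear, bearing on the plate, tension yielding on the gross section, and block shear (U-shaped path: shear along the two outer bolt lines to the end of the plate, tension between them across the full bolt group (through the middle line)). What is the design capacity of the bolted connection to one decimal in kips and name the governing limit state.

225.2 kips (block shear governs)

Bolt shear: A_b = π(1.125)²/4 = 0.99402 in². φR_n = 0.75 × 68 × 0.99402 × 9 × 1 = 456.3 kips.
Bearing (0.375 in plate, F_u = 70 ksi): end bolts L_c = 2.4375 − 1.25/2 = 1.8125, R_n = min(1.2×1.8125×0.375×70, 2.4×1.125×0.375×70) = 57.094 kips/bolt; interior L_c = 3.9375 − 1.25 = 2.6875, R_n = 70.875 kips/bolt. φR_n = 0.75 × (3×57.094 + 6×70.875) = 447.4 kips.
Tension yield (gross): A_g = 15.75×0.375 = 5.9063 in². φR_n = 0.90 × 50 × 5.9063 = 265.8 kips.
Block shear: shear path 2×[2.4375+2×3.9375] = 2×10.3125 in, A_gv = 7.7344, A_nv = 2×(10.3125 − 2.5×1.3125)×0.375 = 5.2734 in²; tension across gage: (5.625 − 2×1.3125)×0.375 = 1.125 in². R_n = min(0.6×70×5.2734, 0.6×50×7.7344) + 1.0×70×1.125 = min(221.48, 232.03) + 78.75 = 300.23 kips. φR_n = 0.75 × 300.23 = 225.2 kips.
Governing: min(456.3, 447.4, 265.8, 225.2) = 225.2 kips → block shear.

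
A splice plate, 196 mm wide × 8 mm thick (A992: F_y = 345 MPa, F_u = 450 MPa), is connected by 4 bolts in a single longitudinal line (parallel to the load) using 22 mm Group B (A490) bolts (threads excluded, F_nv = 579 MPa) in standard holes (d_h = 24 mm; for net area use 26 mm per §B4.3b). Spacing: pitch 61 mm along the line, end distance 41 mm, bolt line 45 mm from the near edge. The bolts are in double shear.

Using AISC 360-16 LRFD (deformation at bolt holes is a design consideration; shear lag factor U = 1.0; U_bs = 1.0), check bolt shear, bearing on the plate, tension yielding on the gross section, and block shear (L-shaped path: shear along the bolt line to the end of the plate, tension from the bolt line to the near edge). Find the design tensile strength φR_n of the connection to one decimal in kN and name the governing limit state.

301.9 kN (block shear governs)

Bolt shear: A_b = π(22)²/4 = 380.13 mm². φR_n = 0.75 × 579 × 380.13 × 4 × 2 = 1320.6 kN.
Bearing (8 mm plate, F_u = 450 MPa): end bolts L_c = 41 − 24/2 = 29, R_n = min(1.2×29×8×450, 2.4×22×8×450) = 125.28 kN/bolt; interior L_c = 61 − 24 = 37, R_n = 159.84 kN/bolt. φR_n = 0.75 × (1×125.28 + 3×159.84) = 453.6 kN.
Tension yield (gross): A_g = 196×8 = 1568 mm². φR_n = 0.90 × 345 × 1568 = 486.9 kN.
Block shear: shear path 1×[41+3×61] = 1×224 mm, A_gv = 1792, A_nv = 1×(224 − 3.5×26)×8 = 1064 mm²; tension to near edge: (45 − 0.5×26)×8 = 256 mm². R_n = min(0.6×450×1064, 0.6×345×1792) + 1.0×450×256 = min(287.28, 370.94) + 115.2 = 402.48 kN. φR_n = 0.75 × 402.48 = 301.9 kN.
Governing: min(1320.6, 453.6, 486.9, 301.9) = 301.9 kN → block shear.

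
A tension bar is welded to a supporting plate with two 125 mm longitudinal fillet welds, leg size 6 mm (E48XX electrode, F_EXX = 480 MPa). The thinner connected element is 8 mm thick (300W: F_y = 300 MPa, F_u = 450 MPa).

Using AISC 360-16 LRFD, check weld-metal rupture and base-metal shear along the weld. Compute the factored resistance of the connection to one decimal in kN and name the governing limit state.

Weld metal: throat = 0.707×6 = 4.242 mm, L = 2×125 = 250 mm. φR_n = 0.75 × 0.6 × 480 × 4.242 × 250 = 229.1 kN.
Base metal shear (8 mm plate): yield φR_n = 1.0×0.6×300×8×250 = 360.0 kN; rupture φR_n = 0.75×0.6×450×8×250 = 405.0 kN; take 360.0 kN (yield).
Governing: min(229.1, 360.0) = 229.1 kN → weld metal.

229.1 kN (weld metal governs)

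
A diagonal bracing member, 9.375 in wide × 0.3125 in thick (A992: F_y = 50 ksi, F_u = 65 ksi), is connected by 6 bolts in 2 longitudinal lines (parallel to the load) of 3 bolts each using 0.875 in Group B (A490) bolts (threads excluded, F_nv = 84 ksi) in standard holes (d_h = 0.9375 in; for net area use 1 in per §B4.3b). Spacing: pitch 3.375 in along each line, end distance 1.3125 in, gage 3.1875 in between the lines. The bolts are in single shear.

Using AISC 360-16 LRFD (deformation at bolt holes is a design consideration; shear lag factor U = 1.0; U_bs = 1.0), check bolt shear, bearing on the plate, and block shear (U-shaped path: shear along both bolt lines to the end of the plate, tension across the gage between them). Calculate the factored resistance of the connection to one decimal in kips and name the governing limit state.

Bolt shear: A_b = π(0.875)²/4 = 0.60132 in². φR_n = 0.75 × 84 × 0.60132 × 6 × 1 = 227.3 kips.
Bearing (0.3125 in plate, F_u = 65 ksi): end bolts L_c = 1.3125 − 0.9375/2 = 0.84375, R_n = min(1.2×0.84375×0.3125×65, 2.4×0.875×0.3125×65) = 20.566 kips/bolt; interior L_c = 3.375 − 0.9375 = 2.4375, R_n = 42.656 kips/bolt. φR_n = 0.75 × (2×20.566 + 4×42.656) = 158.8 kips.
Block shear: shear path 2×[1.3125+2×3.375] = 2×8.0625 in, A_gv = 5.0391, A_nv = 2×(8.0625 − 2.5×1)×0.3125 = 3.4766 in²; tension across gage: (3.1875 − 1×1)×0.3125 = 0.68359 in². R_n = min(0.6×65×3.4766, 0.6×50×5.0391) + 1.0×65×0.68359 = min(135.59, 151.17) + 44.433 = 180.02 kips. φR_n = 0.75 × 180.02 = 135.0 kips.
Governing: min(227.3, 158.8, 135.0) = 135.0 kips → block shear.

135.0 kips (block shear governs)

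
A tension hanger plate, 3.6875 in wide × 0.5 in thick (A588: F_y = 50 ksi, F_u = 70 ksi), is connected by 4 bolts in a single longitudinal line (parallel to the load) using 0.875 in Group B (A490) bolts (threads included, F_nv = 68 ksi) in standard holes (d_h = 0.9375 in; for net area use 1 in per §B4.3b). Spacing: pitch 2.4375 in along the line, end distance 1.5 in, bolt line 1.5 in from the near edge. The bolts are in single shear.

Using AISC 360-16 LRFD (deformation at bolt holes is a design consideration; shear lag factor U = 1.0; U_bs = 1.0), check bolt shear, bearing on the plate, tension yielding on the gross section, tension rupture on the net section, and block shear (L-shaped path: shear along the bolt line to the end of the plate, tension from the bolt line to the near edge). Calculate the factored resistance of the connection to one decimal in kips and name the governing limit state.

Bolt shear: A_b = π(0.875)²/4 = 0.60132 in². φR_n = 0.75 × 68 × 0.60132 × 4 × 1 = 122.7 kips.
Bearing (0.5 in plate, F_u = 70 ksi): end bolts L_c = 1.5 − 0.9375/2 = 1.03125, R_n = min(1.2×1.03125×0.5×70, 2.4×0.875×0.5×70) = 43.313 kips/bolt; interior L_c = 2.4375 − 0.9375 = 1.5, R_n = 63 kips/bolt. φR_n = 0.75 × (1×43.313 + 3×63) = 174.2 kips.
Tension yield (gross): A_g = 3.6875×0.5 = 1.8438 in². φR_n = 0.90 × 50 × 1.8438 = 83.0 kips.
Tension rupture (net): A_n = (3.6875 − 1×1)×0.5 = 1.3438 in² (U = 1.0, A_e = A_n). φR_n = 0.75 × 70 × 1.3438 = 70.5 kips.
Block shear: shear path 1×[1.5+3×2.4375] = 1×8.8125 in, A_gv = 4.4063, A_nv = 1×(8.8125 − 3.5×1)×0.5 = 2.6563 in²; tension to near edge: (1.5 − 0.5×1)×0.5 = 0.5 in². R_n = min(0.6×70×2.6563, 0.6×50×4.4063) + 1.0×70×0.5 = min(111.56, 132.19) + 35 = 146.56 kips. φR_n = 0.75 × 146.56 = 109.9 kips.
Governing: min(122.7, 174.2, 83.0, 70.5, 109.9) = 70.5 kips → net-section rupture.

70.5 kips (net-section rupture governs)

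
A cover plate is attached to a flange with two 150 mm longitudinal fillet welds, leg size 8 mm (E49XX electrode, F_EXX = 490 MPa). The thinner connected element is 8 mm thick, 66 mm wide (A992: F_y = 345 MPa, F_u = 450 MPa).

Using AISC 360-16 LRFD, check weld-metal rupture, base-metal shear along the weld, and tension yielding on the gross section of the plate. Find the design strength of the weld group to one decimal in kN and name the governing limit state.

Weld metal: throat = 0.707×8 = 5.656 mm, L = 2×150 = 300 mm. φR_n = 0.75 × 0.6 × 490 × 5.656 × 300 = 374.1 kN.
Base metal shear (8 mm plate): yield φR_n = 1.0×0.6×345×8×300 = 496.8 kN; rupture φR_n = 0.75×0.6×450×8×300 = 486.0 kN; take 486.0 kN (rupture).
Tension yield (gross): A_g = 66×8 = 528 mm². φR_n = 0.90 × 345 × 528 = 163.9 kN.
Governing: min(374.1, 486.0, 163.9) = 163.9 kN → gross-section yield.

163.9 kN (gross-section yield governs)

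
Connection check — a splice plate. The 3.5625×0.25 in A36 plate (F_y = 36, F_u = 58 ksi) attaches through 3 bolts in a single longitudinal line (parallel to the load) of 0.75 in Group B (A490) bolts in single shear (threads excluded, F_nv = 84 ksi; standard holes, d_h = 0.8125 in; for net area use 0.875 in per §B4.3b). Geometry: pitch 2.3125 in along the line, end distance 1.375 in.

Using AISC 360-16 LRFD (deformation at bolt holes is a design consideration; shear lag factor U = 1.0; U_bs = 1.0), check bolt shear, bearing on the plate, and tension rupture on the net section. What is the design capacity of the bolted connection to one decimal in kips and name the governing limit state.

29.2 kips (net-section rupture governs)

Bolt shear: A_b = π(0.75)²/4 = 0.44179 in². φR_n = 0.75 × 84 × 0.44179 × 3 × 1 = 83.5 kips.
Bearing (0.25 in plate, F_u = 58 ksi): end bolts L_c = 1.375 − 0.8125/2 = 0.96875, R_n = min(1.2×0.96875×0.25×58, 2.4×0.75×0.25×58) = 16.856 kips/bolt; interior L_c = 2.3125 − 0.8125 = 1.5, R_n = 26.1 kips/bolt. φR_n = 0.75 × (1×16.856 + 2×26.1) = 51.8 kips.
Tension rupture (net): A_n = (3.5625 − 1×0.875)×0.25 = 0.67188 in² (U = 1.0, A_e = A_n). φR_n = 0.75 × 58 × 0.67188 = 29.2 kips.
Governing: min(83.5, 51.8, 29.2) = 29.2 kips → net-section rupture.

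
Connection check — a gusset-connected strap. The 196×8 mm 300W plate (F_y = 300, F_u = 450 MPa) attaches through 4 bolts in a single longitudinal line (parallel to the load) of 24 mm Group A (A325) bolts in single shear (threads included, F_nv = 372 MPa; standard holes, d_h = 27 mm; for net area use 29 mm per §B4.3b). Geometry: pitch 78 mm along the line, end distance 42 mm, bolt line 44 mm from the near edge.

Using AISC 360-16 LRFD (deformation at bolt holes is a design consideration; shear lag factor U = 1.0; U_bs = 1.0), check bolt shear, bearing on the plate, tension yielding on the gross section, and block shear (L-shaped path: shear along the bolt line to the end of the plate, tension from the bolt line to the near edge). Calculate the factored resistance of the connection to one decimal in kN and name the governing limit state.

362.3 kN (block shear governs)

Bolt shear: A_b = π(24)²/4 = 452.39 mm². φR_n = 0.75 × 372 × 452.39 × 4 × 1 = 504.9 kN.
Bearing (8 mm plate, F_u = 450 MPa): end bolts L_c = 42 − 27/2 = 28.5, R_n = min(1.2×28.5×8×450, 2.4×24×8×450) = 123.12 kN/bolt; interior L_c = 78 − 27 = 51, R_n = 207.36 kN/bolt. φR_n = 0.75 × (1×123.12 + 3×207.36) = 558.9 kN.
Tension yield (gross): A_g = 196×8 = 1568 mm². φR_n = 0.90 × 300 × 1568 = 423.4 kN.
Block shear: shear path 1×[42+3×78] = 1×276 mm, A_gv = 2208, A_nv = 1×(276 − 3.5×29)×8 = 1396 mm²; tension to near edge: (44 − 0.5×29)×8 = 236 mm². R_n = min(0.6×450×1396, 0.6×300×2208) + 1.0×450×236 = min(376.92, 397.44) + 106.2 = 483.12 kN. φR_n = 0.75 × 483.12 = 362.3 kN.
Governing: min(504.9, 558.9, 423.4, 362.3) = 362.3 kN → block shear.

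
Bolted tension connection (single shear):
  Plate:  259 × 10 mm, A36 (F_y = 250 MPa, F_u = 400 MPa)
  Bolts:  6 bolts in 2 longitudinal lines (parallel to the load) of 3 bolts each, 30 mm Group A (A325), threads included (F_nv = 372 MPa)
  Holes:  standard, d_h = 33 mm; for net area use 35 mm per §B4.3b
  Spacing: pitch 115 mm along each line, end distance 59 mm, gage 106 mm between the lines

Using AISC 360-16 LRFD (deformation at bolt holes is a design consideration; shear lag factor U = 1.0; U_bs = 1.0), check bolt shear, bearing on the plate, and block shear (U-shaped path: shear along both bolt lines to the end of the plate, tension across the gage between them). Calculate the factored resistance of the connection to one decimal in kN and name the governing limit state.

Bolt shear: A_b = π(30)²/4 = 706.86 mm². φR_n = 0.75 × 372 × 706.86 × 6 × 1 = 1183.3 kN.
Bearing (10 mm plate, F_u = 400 MPa): end bolts L_c = 59 − 33/2 = 42.5, R_n = min(1.2×42.5×10×400, 2.4×30×10×400) = 204 kN/bolt; interior L_c = 115 − 33 = 82, R_n = 288 kN/bolt. φR_n = 0.75 × (2×204 + 4×288) = 1170.0 kN.
Block shear: shear path 2×[59+2×115] = 2×289 mm, A_gv = 5780, A_nv = 2×(289 − 2.5×35)×10 = 4030 mm²; tension across gage: (106 − 1×35)×10 = 710 mm². R_n = min(0.6×400×4030, 0.6×250×5780) + 1.0×400×710 = min(967.2, 867) + 284 = 1151 kN. φR_n = 0.75 × 1151 = 863.3 kN.
Governing: min(1183.3, 1170.0, 863.3) = 863.3 kN → block shear.

863.3 kN (block shear governs)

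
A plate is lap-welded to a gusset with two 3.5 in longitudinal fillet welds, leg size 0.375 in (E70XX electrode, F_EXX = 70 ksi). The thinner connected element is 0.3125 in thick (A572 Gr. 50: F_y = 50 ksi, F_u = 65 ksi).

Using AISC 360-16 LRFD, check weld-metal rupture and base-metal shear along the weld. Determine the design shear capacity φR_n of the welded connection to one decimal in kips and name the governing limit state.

Weld metal: throat = 0.707×0.375 = 0.26513 in, L = 2×3.5 = 7 in. φR_n = 0.75 × 0.6 × 70 × 0.26513 × 7 = 58.5 kips.
Base metal shear (0.3125 in plate): yield φR_n = 1.0×0.6×50×0.3125×7 = 65.6 kips; rupture φR_n = 0.75×0.6×65×0.3125×7 = 64.0 kips; take 64.0 kips (rupture).
Governing: min(58.5, 64.0) = 58.5 kips → weld metal.

58.5 kips (weld metal governs)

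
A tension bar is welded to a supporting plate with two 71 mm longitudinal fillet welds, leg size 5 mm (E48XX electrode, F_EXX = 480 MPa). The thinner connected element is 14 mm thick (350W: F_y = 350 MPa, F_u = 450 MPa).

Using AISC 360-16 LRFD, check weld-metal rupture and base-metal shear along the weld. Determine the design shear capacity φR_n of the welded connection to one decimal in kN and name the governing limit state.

108.4 kN (weld metal governs)

Weld metal: throat = 0.707×5 = 3.535 mm, L = 2×71 = 142 mm. φR_n = 0.75 × 0.6 × 480 × 3.535 × 142 = 108.4 kN.
Base metal shear (14 mm plate): yield φR_n = 1.0×0.6×350×14×142 = 417.5 kN; rupture φR_n = 0.75×0.6×450×14×142 = 402.6 kN; take 402.6 kN (rupture).
Governing: min(108.4, 402.6) = 108.4 kN → weld metal.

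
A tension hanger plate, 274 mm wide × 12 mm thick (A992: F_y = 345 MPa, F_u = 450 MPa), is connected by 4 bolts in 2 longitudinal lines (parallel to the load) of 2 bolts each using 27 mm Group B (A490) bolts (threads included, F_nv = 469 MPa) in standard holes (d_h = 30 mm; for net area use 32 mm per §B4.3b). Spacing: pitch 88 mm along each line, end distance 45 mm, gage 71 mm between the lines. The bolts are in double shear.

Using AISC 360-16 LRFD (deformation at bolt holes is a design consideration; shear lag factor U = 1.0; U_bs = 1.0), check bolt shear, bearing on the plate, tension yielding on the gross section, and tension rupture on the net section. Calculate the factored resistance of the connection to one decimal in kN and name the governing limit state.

Bolt shear: A_b = π(27)²/4 = 572.56 mm². φR_n = 0.75 × 469 × 572.56 × 4 × 2 = 1611.2 kN.
Bearing (12 mm plate, F_u = 450 MPa): end bolts L_c = 45 − 30/2 = 30, R_n = min(1.2×30×12×450, 2.4×27×12×450) = 194.4 kN/bolt; interior L_c = 88 − 30 = 58, R_n = 349.92 kN/bolt. φR_n = 0.75 × (2×194.4 + 2×349.92) = 816.5 kN.
Tension yield (gross): A_g = 274×12 = 3288 mm². φR_n = 0.90 × 345 × 3288 = 1020.9 kN.
Tension rupture (net): A_n = (274 − 2×32)×12 = 2520 mm² (U = 1.0, A_e = A_n). φR_n = 0.75 × 450 × 2520 = 850.5 kN.
Governing: min(1611.2, 816.5, 1020.9, 850.5) = 816.5 kN → bearing.

816.5 kN (bearing governs)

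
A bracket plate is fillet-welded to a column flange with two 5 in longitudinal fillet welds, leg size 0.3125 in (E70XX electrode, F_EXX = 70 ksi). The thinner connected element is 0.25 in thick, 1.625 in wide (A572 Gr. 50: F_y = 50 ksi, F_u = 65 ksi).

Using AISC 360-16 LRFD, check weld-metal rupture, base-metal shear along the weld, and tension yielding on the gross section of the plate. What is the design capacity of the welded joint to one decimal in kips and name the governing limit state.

18.3 kips (gross-section yield governs)

Weld metal: throat = 0.707×0.3125 = 0.22094 in, L = 2×5 = 10 in. φR_n = 0.75 × 0.6 × 70 × 0.22094 × 10 = 69.6 kips.
Base metal shear (0.25 in plate): yield φR_n = 1.0×0.6×50×0.25×10 = 75.0 kips; rupture φR_n = 0.75×0.6×65×0.25×10 = 73.1 kips; take 73.1 kips (rupture).
Tension yield (gross): A_g = 1.625×0.25 = 0.40625 in². φR_n = 0.90 × 50 × 0.40625 = 18.3 kips.
Governing: min(69.6, 73.1, 18.3) = 18.3 kips → gross-section yield.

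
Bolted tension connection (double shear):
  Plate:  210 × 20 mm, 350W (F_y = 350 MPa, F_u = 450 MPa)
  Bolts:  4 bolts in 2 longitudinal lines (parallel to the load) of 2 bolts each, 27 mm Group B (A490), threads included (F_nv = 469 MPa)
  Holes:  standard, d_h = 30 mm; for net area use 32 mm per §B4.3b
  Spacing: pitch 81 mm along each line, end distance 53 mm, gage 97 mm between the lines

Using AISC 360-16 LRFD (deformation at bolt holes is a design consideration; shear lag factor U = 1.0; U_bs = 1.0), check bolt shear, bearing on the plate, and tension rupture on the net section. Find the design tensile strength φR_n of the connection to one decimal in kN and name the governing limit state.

985.5 kN (net-section rupture governs)

Bolt shear: A_b = π(27)²/4 = 572.56 mm². φR_n = 0.75 × 469 × 572.56 × 4 × 2 = 1611.2 kN.
Bearing (20 mm plate, F_u = 450 MPa): end bolts L_c = 53 − 30/2 = 38, R_n = min(1.2×38×20×450, 2.4×27×20×450) = 410.4 kN/bolt; interior L_c = 81 − 30 = 51, R_n = 550.8 kN/bolt. φR_n = 0.75 × (2×410.4 + 2×550.8) = 1441.8 kN.
Tension rupture (net): A_n = (210 − 2×32)×20 = 2920 mm² (U = 1.0, A_e = A_n). φR_n = 0.75 × 450 × 2920 = 985.5 kN.
Governing: min(1611.2, 1441.8, 985.5) = 985.5 kN → net-section rupture.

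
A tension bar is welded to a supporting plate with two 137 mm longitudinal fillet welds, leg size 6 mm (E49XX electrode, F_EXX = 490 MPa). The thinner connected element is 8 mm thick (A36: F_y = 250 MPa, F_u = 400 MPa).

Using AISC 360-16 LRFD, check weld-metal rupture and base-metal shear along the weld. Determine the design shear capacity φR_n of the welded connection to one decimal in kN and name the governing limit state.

Weld metal: throat = 0.707×6 = 4.242 mm, L = 2×137 = 274 mm. φR_n = 0.75 × 0.6 × 490 × 4.242 × 274 = 256.3 kN.
Base metal shear (8 mm plate): yield φR_n = 1.0×0.6×250×8×274 = 328.8 kN; rupture φR_n = 0.75×0.6×400×8×274 = 394.6 kN; take 328.8 kN (yield).
Governing: min(256.3, 328.8) = 256.3 kN → weld metal.

256.3 kN (weld metal governs)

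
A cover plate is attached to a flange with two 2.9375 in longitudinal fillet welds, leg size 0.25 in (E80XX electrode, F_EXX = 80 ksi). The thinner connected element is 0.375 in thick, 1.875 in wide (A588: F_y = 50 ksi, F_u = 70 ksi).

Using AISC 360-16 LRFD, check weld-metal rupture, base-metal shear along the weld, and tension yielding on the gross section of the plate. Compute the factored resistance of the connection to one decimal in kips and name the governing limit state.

Weld metal: throat = 0.707×0.25 = 0.17675 in, L = 2×2.9375 = 5.875 in. φR_n = 0.75 × 0.6 × 80 × 0.17675 × 5.875 = 37.4 kips.
Base metal shear (0.375 in plate): yield φR_n = 1.0×0.6×50×0.375×5.875 = 66.1 kips; rupture φR_n = 0.75×0.6×70×0.375×5.875 = 69.4 kips; take 66.1 kips (yield).
Tension yield (gross): A_g = 1.875×0.375 = 0.70313 in². φR_n = 0.90 × 50 × 0.70313 = 31.6 kips.
Governing: min(37.4, 66.1, 31.6) = 31.6 kips → gross-section yield.

31.6 kips (gross-section yield governs)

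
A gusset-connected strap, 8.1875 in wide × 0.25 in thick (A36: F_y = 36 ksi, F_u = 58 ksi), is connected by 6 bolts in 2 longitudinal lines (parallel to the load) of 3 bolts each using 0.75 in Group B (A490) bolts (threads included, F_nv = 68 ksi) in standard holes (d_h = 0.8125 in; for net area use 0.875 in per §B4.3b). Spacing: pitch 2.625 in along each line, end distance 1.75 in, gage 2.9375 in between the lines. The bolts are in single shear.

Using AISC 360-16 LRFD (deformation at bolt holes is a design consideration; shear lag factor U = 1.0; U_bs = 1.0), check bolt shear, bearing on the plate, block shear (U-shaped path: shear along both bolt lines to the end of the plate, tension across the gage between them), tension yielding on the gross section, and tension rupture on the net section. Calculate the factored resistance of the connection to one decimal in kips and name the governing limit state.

66.3 kips (gross-section yield governs)

Bolt shear: A_b = π(0.75)²/4 = 0.44179 in². φR_n = 0.75 × 68 × 0.44179 × 6 × 1 = 135.2 kips.
Bearing (0.25 in plate, F_u = 58 ksi): end bolts L_c = 1.75 − 0.8125/2 = 1.34375, R_n = min(1.2×1.34375×0.25×58, 2.4×0.75×0.25×58) = 23.381 kips/bolt; interior L_c = 2.625 − 0.8125 = 1.8125, R_n = 26.1 kips/bolt. φR_n = 0.75 × (2×23.381 + 4×26.1) = 113.4 kips.
Block shear: shear path 2×[1.75+2×2.625] = 2×7 in, A_gv = 3.5, A_nv = 2×(7 − 2.5×0.875)×0.25 = 2.4063 in²; tension across gage: (2.9375 − 1×0.875)×0.25 = 0.51563 in². R_n = min(0.6×58×2.4063, 0.6×36×3.5) + 1.0×58×0.51563 = min(83.739, 75.6) + 29.907 = 105.51 kips. φR_n = 0.75 × 105.51 = 79.1 kips.
Tension yield (gross): A_g = 8.1875×0.25 = 2.0469 in². φR_n = 0.90 × 36 × 2.0469 = 66.3 kips.
Tension rupture (net): A_n = (8.1875 − 2×0.875)×0.25 = 1.6094 in² (U = 1.0, A_e = A_n). φR_n = 0.75 × 58 × 1.6094 = 70.0 kips.
Governing: min(135.2, 113.4, 79.1, 66.3, 70.0) = 66.3 kips → gross-section yield.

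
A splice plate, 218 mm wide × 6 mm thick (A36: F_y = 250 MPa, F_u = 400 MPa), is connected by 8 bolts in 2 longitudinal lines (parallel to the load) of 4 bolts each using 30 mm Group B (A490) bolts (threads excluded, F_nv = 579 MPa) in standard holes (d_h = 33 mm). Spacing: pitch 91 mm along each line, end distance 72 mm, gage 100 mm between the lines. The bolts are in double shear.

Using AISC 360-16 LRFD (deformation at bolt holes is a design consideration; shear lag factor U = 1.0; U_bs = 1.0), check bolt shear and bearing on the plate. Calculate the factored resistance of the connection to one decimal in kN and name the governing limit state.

Bolt shear: A_b = π(30)²/4 = 706.86 mm². φR_n = 0.75 × 579 × 706.86 × 8 × 2 = 4911.3 kN.
Bearing (6 mm plate, F_u = 400 MPa): end bolts L_c = 72 − 33/2 = 55.5, R_n = min(1.2×55.5×6×400, 2.4×30×6×400) = 159.84 kN/bolt; interior L_c = 91 − 33 = 58, R_n = 167.04 kN/bolt. φR_n = 0.75 × (2×159.84 + 6×167.04) = 991.4 kN.
Governing: min(4911.3, 991.4) = 991.4 kN → bearing.

991.4 kN (bearing governs)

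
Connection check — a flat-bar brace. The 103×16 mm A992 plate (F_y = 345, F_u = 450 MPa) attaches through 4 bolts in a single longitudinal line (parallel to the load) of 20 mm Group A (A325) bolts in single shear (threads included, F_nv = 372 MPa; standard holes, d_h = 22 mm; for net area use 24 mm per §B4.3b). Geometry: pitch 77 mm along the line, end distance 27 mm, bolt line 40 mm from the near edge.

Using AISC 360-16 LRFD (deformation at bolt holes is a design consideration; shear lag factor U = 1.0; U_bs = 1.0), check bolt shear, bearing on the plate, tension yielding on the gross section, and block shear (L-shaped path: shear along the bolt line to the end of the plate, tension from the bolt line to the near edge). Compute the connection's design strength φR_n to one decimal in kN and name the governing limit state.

Bolt shear: A_b = π(20)²/4 = 314.16 mm². φR_n = 0.75 × 372 × 314.16 × 4 × 1 = 350.6 kN.
Bearing (16 mm plate, F_u = 450 MPa): end bolts L_c = 27 − 22/2 = 16, R_n = min(1.2×16×16×450, 2.4×20×16×450) = 138.24 kN/bolt; interior L_c = 77 − 22 = 55, R_n = 345.6 kN/bolt. φR_n = 0.75 × (1×138.24 + 3×345.6) = 881.3 kN.
Tension yield (gross): A_g = 103×16 = 1648 mm². φR_n = 0.90 × 345 × 1648 = 511.7 kN.
Block shear: shear path 1×[27+3×77] = 1×258 mm, A_gv = 4128, A_nv = 1×(258 − 3.5×24)×16 = 2784 mm²; tension to near edge: (40 − 0.5×24)×16 = 448 mm². R_n = min(0.6×450×2784, 0.6×345×4128) + 1.0×450×448 = min(751.68, 854.5) + 201.6 = 953.28 kN. φR_n = 0.75 × 953.28 = 715.0 kN.
Governing: min(350.6, 881.3, 511.7, 715.0) = 350.6 kN → bolt shear.

350.6 kN (bolt shear governs)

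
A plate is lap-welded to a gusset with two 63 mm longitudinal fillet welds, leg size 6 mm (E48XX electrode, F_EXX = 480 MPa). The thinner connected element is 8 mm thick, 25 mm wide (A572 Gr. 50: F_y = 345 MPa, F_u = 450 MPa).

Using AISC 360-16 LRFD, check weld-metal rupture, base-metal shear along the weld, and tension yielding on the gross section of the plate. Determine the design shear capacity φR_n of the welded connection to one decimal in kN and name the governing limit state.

Weld metal: throat = 0.707×6 = 4.242 mm, L = 2×63 = 126 mm. φR_n = 0.75 × 0.6 × 480 × 4.242 × 126 = 115.5 kN.
Base metal shear (8 mm plate): yield φR_n = 1.0×0.6×345×8×126 = 208.7 kN; rupture φR_n = 0.75×0.6×450×8×126 = 204.1 kN; take 204.1 kN (rupture).
Tension yield (gross): A_g = 25×8 = 200 mm². φR_n = 0.90 × 345 × 200 = 62.1 kN.
Governing: min(115.5, 204.1, 62.1) = 62.1 kN → gross-section yield.

62.1 kN (gross-section yield governs)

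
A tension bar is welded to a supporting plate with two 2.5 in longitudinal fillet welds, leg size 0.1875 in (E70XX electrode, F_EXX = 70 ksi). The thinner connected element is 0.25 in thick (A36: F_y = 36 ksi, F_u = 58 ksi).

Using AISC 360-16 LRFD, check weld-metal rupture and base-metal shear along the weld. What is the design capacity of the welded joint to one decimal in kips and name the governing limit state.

20.9 kips (weld metal governs)

Weld metal: throat = 0.707×0.1875 = 0.13256 in, L = 2×2.5 = 5 in. φR_n = 0.75 × 0.6 × 70 × 0.13256 × 5 = 20.9 kips.
Base metal shear (0.25 in plate): yield φR_n = 1.0×0.6×36×0.25×5 = 27.0 kips; rupture φR_n = 0.75×0.6×58×0.25×5 = 32.6 kips; take 27.0 kips (yield).
Governing: min(20.9, 27.0) = 20.9 kips → weld metal.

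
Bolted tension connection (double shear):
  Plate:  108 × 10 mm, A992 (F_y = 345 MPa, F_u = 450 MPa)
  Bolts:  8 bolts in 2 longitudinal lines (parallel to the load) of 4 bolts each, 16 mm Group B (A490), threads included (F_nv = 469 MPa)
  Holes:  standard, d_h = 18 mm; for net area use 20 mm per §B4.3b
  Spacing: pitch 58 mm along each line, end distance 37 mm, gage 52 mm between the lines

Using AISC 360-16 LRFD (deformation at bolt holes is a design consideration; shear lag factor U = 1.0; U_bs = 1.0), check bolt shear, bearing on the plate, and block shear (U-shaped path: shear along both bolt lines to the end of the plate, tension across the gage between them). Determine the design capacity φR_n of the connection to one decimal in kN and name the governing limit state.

Bolt shear: A_b = π(16)²/4 = 201.06 mm². φR_n = 0.75 × 469 × 201.06 × 8 × 2 = 1131.6 kN.
Bearing (10 mm plate, F_u = 450 MPa): end bolts L_c = 37 − 18/2 = 28, R_n = min(1.2×28×10×450, 2.4×16×10×450) = 151.2 kN/bolt; interior L_c = 58 − 18 = 40, R_n = 172.8 kN/bolt. φR_n = 0.75 × (2×151.2 + 6×172.8) = 1004.4 kN.
Block shear: shear path 2×[37+3×58] = 2×211 mm, A_gv = 4220, A_nv = 2×(211 − 3.5×20)×10 = 2820 mm²; tension across gage: (52 − 1×20)×10 = 320 mm². R_n = min(0.6×450×2820, 0.6×345×4220) + 1.0×450×320 = min(761.4, 873.54) + 144 = 905.4 kN. φR_n = 0.75 × 905.4 = 679.1 kN.
Governing: min(1131.6, 1004.4, 679.1) = 679.1 kN → block shear.

679.1 kN (block shear governs)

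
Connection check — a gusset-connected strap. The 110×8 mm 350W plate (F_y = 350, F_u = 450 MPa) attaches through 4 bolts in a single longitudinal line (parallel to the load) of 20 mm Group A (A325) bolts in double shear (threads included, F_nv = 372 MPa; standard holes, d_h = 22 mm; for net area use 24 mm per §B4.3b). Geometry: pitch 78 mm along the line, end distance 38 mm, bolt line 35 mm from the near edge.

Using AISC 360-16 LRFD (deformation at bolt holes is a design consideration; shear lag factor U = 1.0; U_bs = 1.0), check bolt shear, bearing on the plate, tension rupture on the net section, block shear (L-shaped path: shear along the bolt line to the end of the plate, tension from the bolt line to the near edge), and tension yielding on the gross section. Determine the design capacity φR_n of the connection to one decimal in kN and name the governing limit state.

232.2 kN (net-section rupture governs)

Bolt shear: A_b = π(20)²/4 = 314.16 mm². φR_n = 0.75 × 372 × 314.16 × 4 × 2 = 701.2 kN.
Bearing (8 mm plate, F_u = 450 MPa): end bolts L_c = 38 − 22/2 = 27, R_n = min(1.2×27×8×450, 2.4×20×8×450) = 116.64 kN/bolt; interior L_c = 78 − 22 = 56, R_n = 172.8 kN/bolt. φR_n = 0.75 × (1×116.64 + 3×172.8) = 476.3 kN.
Tension rupture (net): A_n = (110 − 1×24)×8 = 688 mm² (U = 1.0, A_e = A_n). φR_n = 0.75 × 450 × 688 = 232.2 kN.
Block shear: shear path 1×[38+3×78] = 1×272 mm, A_gv = 2176, A_nv = 1×(272 − 3.5×24)×8 = 1504 mm²; tension to near edge: (35 − 0.5×24)×8 = 184 mm². R_n = min(0.6×450×1504, 0.6×350×2176) + 1.0×450×184 = min(406.08, 456.96) + 82.8 = 488.88 kN. φR_n = 0.75 × 488.88 = 366.7 kN.
Tension yield (gross): A_g = 110×8 = 880 mm². φR_n = 0.90 × 350 × 880 = 277.2 kN.
Governing: min(701.2, 476.3, 232.2, 366.7, 277.2) = 232.2 kN → net-section rupture.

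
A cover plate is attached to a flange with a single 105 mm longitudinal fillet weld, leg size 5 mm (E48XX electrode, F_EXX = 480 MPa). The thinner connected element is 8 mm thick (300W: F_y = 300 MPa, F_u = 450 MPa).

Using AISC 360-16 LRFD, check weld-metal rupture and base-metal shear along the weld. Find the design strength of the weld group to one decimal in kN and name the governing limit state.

80.2 kN (weld metal governs)

Weld metal: throat = 0.707×5 = 3.535 mm, L = 105 mm. φR_n = 0.75 × 0.6 × 480 × 3.535 × 105 = 80.2 kN.
Base metal shear (8 mm plate): yield φR_n = 1.0×0.6×300×8×105 = 151.2 kN; rupture φR_n = 0.75×0.6×450×8×105 = 170.1 kN; take 151.2 kN (yield).
Governing: min(80.2, 151.2) = 80.2 kN → weld metal.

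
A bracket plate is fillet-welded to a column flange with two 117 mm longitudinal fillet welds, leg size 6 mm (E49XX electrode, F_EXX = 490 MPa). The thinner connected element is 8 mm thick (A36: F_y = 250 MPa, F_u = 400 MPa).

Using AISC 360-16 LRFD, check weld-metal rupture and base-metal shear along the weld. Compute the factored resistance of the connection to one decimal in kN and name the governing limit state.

218.9 kN (weld metal governs)

Weld metal: throat = 0.707×6 = 4.242 mm, L = 2×117 = 234 mm. φR_n = 0.75 × 0.6 × 490 × 4.242 × 234 = 218.9 kN.
Base metal shear (8 mm plate): yield φR_n = 1.0×0.6×250×8×234 = 280.8 kN; rupture φR_n = 0.75×0.6×400×8×234 = 337.0 kN; take 280.8 kN (yield).
Governing: min(218.9, 280.8) = 218.9 kN → weld metal.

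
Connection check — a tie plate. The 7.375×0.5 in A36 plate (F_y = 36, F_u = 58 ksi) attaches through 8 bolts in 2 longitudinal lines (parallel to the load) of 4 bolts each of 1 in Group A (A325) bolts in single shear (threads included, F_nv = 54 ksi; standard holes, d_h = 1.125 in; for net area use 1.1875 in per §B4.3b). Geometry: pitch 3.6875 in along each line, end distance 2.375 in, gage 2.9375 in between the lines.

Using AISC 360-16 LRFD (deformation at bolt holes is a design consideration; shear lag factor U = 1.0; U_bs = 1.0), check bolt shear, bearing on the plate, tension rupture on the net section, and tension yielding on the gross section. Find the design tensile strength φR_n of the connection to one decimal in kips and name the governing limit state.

Bolt shear: A_b = π(1)²/4 = 0.7854 in². φR_n = 0.75 × 54 × 0.7854 × 8 × 1 = 254.5 kips.
Bearing (0.5 in plate, F_u = 58 ksi): end bolts L_c = 2.375 − 1.125/2 = 1.8125, R_n = min(1.2×1.8125×0.5×58, 2.4×1×0.5×58) = 63.075 kips/bolt; interior L_c = 3.6875 − 1.125 = 2.5625, R_n = 69.6 kips/bolt. φR_n = 0.75 × (2×63.075 + 6×69.6) = 407.8 kips.
Tension rupture (net): A_n = (7.375 − 2×1.1875)×0.5 = 2.5 in² (U = 1.0, A_e = A_n). φR_n = 0.75 × 58 × 2.5 = 108.8 kips.
Tension yield (gross): A_g = 7.375×0.5 = 3.6875 in². φR_n = 0.90 × 36 × 3.6875 = 119.5 kips.
Governing: min(254.5, 407.8, 108.8, 119.5) = 108.8 kips → net-section rupture.

108.8 kips (net-section rupture governs)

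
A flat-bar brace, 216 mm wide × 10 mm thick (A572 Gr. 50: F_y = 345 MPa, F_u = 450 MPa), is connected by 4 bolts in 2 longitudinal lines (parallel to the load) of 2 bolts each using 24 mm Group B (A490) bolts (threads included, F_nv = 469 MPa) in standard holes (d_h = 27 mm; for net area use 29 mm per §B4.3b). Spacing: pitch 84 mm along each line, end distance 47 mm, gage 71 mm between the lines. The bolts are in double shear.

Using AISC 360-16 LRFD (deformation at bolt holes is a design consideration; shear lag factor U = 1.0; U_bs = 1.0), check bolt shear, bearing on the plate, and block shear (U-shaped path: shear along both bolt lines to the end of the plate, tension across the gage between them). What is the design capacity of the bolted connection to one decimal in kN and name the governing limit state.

496.1 kN (block shear governs)

Bolt shear: A_b = π(24)²/4 = 452.39 mm². φR_n = 0.75 × 469 × 452.39 × 4 × 2 = 1273.0 kN.
Bearing (10 mm plate, F_u = 450 MPa): end bolts L_c = 47 − 27/2 = 33.5, R_n = min(1.2×33.5×10×450, 2.4×24×10×450) = 180.9 kN/bolt; interior L_c = 84 − 27 = 57, R_n = 259.2 kN/bolt. φR_n = 0.75 × (2×180.9 + 2×259.2) = 660.2 kN.
Block shear: shear path 2×[47+1×84] = 2×131 mm, A_gv = 2620, A_nv = 2×(131 − 1.5×29)×10 = 1750 mm²; tension across gage: (71 − 1×29)×10 = 420 mm². R_n = min(0.6×450×1750, 0.6×345×2620) + 1.0×450×420 = min(472.5, 542.34) + 189 = 661.5 kN. φR_n = 0.75 × 661.5 = 496.1 kN.
Governing: min(1273.0, 660.2, 496.1) = 496.1 kN → block shear.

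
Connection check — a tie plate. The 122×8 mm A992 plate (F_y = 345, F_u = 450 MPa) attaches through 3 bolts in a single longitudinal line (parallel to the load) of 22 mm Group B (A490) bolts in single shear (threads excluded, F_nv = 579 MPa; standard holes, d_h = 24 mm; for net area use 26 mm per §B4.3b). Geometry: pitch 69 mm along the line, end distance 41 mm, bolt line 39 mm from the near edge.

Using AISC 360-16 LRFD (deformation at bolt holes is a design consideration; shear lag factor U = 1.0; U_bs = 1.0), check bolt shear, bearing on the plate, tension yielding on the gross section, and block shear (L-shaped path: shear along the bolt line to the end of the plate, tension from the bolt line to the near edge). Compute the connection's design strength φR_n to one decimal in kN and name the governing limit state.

Bolt shear: A_b = π(22)²/4 = 380.13 mm². φR_n = 0.75 × 579 × 380.13 × 3 × 1 = 495.2 kN.
Bearing (8 mm plate, F_u = 450 MPa): end bolts L_c = 41 − 24/2 = 29, R_n = min(1.2×29×8×450, 2.4×22×8×450) = 125.28 kN/bolt; interior L_c = 69 − 24 = 45, R_n = 190.08 kN/bolt. φR_n = 0.75 × (1×125.28 + 2×190.08) = 379.1 kN.
Tension yield (gross): A_g = 122×8 = 976 mm². φR_n = 0.90 × 345 × 976 = 303.0 kN.
Block shear: shear path 1×[41+2×69] = 1×179 mm, A_gv = 1432, A_nv = 1×(179 − 2.5×26)×8 = 912 mm²; tension to near edge: (39 − 0.5×26)×8 = 208 mm². R_n = min(0.6×450×912, 0.6×345×1432) + 1.0×450×208 = min(246.24, 296.42) + 93.6 = 339.84 kN. φR_n = 0.75 × 339.84 = 254.9 kN.
Governing: min(495.2, 379.1, 303.0, 254.9) = 254.9 kN → block shear.

254.9 kN (block shear governs)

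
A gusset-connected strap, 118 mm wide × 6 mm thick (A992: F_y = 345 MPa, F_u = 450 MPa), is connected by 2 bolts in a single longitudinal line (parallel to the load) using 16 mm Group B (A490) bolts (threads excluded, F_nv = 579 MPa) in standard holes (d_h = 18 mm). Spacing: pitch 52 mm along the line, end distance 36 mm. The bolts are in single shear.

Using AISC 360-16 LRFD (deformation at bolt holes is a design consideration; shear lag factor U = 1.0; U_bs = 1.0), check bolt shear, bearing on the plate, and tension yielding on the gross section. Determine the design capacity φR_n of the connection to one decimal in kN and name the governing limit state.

Bolt shear: A_b = π(16)²/4 = 201.06 mm². φR_n = 0.75 × 579 × 201.06 × 2 × 1 = 174.6 kN.
Bearing (6 mm plate, F_u = 450 MPa): end bolts L_c = 36 − 18/2 = 27, R_n = min(1.2×27×6×450, 2.4×16×6×450) = 87.48 kN/bolt; interior L_c = 52 − 18 = 34, R_n = 103.68 kN/bolt. φR_n = 0.75 × (1×87.48 + 1×103.68) = 143.4 kN.
Tension yield (gross): A_g = 118×6 = 708 mm². φR_n = 0.90 × 345 × 708 = 219.8 kN.
Governing: min(174.6, 143.4, 219.8) = 143.4 kN → bearing.

143.4 kN (bearing governs)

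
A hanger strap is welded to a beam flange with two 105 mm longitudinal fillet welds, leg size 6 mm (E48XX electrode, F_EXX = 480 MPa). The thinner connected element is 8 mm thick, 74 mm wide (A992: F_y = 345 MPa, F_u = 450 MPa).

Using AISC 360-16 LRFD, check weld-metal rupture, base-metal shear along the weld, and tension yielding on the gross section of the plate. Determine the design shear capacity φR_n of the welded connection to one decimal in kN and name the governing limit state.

Weld metal: throat = 0.707×6 = 4.242 mm, L = 2×105 = 210 mm. φR_n = 0.75 × 0.6 × 480 × 4.242 × 210 = 192.4 kN.
Base metal shear (8 mm plate): yield φR_n = 1.0×0.6×345×8×210 = 347.8 kN; rupture φR_n = 0.75×0.6×450×8×210 = 340.2 kN; take 340.2 kN (rupture).
Tension yield (gross): A_g = 74×8 = 592 mm². φR_n = 0.90 × 345 × 592 = 183.8 kN.
Governing: min(192.4, 340.2, 183.8) = 183.8 kN → gross-section yield.

183.8 kN (gross-section yield governs)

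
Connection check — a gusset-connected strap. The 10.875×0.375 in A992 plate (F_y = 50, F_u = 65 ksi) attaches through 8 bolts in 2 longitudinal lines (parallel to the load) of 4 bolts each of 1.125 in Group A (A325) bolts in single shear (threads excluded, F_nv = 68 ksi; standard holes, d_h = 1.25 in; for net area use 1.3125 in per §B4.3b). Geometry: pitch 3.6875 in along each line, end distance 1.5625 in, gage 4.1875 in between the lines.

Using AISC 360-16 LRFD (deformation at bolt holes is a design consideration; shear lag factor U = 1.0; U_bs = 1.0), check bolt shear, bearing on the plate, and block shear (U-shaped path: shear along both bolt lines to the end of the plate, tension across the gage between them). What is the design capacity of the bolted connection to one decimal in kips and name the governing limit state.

Bolt shear: A_b = π(1.125)²/4 = 0.99402 in². φR_n = 0.75 × 68 × 0.99402 × 8 × 1 = 405.6 kips.
Bearing (0.375 in plate, F_u = 65 ksi): end bolts L_c = 1.5625 − 1.25/2 = 0.9375, R_n = min(1.2×0.9375×0.375×65, 2.4×1.125×0.375×65) = 27.422 kips/bolt; interior L_c = 3.6875 − 1.25 = 2.4375, R_n = 65.813 kips/bolt. φR_n = 0.75 × (2×27.422 + 6×65.813) = 337.3 kips.
Block shear: shear path 2×[1.5625+3×3.6875] = 2×12.625 in, A_gv = 9.4688, A_nv = 2×(12.625 − 3.5×1.3125)×0.375 = 6.0234 in²; tension across gage: (4.1875 − 1×1.3125)×0.375 = 1.0781 in². R_n = min(0.6×65×6.0234, 0.6×50×9.4688) + 1.0×65×1.0781 = min(234.91, 284.06) + 70.077 = 304.99 kips. φR_n = 0.75 × 304.99 = 228.7 kips.
Governing: min(405.6, 337.3, 228.7) = 228.7 kips → block shear.

228.7 kips (block shear governs)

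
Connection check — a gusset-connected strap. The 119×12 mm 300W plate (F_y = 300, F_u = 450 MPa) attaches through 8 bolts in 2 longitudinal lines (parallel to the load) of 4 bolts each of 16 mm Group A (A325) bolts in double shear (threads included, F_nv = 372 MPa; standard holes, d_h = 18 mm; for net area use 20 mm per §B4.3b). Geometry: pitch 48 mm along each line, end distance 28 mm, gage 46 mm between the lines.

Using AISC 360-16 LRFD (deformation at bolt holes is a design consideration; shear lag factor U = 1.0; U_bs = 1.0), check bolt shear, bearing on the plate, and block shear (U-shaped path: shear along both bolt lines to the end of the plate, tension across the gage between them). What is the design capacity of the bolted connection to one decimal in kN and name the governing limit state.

601.0 kN (block shear governs)

Bolt shear: A_b = π(16)²/4 = 201.06 mm². φR_n = 0.75 × 372 × 201.06 × 8 × 2 = 897.5 kN.
Bearing (12 mm plate, F_u = 450 MPa): end bolts L_c = 28 − 18/2 = 19, R_n = min(1.2×19×12×450, 2.4×16×12×450) = 123.12 kN/bolt; interior L_c = 48 − 18 = 30, R_n = 194.4 kN/bolt. φR_n = 0.75 × (2×123.12 + 6×194.4) = 1059.5 kN.
Block shear: shear path 2×[28+3×48] = 2×172 mm, A_gv = 4128, A_nv = 2×(172 − 3.5×20)×12 = 2448 mm²; tension across gage: (46 − 1×20)×12 = 312 mm². R_n = min(0.6×450×2448, 0.6×300×4128) + 1.0×450×312 = min(660.96, 743.04) + 140.4 = 801.36 kN. φR_n = 0.75 × 801.36 = 601.0 kN.
Governing: min(897.5, 1059.5, 601.0) = 601.0 kN → block shear.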